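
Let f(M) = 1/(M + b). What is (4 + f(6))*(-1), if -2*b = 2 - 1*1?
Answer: -46/11 ≈ -4.1818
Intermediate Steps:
b = -1/2 (b = -(2 - 1*1)/2 = -(2 - 1)/2 = -1/2*1 = -1/2 ≈ -0.50000)
f(M) = 1/(-1/2 + M) (f(M) = 1/(M - 1/2) = 1/(-1/2 + M))
(4 + f(6))*(-1) = (4 + 2/(-1 + 2*6))*(-1) = (4 + 2/(-1 + 12))*(-1) = (4 + 2/11)*(-1) = (46/11)*(-1) = -46/11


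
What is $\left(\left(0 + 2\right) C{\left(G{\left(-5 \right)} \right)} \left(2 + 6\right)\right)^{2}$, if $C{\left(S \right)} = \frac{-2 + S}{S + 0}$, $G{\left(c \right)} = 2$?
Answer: $0$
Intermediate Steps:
$C{\left(S \right)} = \frac{-2 + S}{S}$
$\left(\left(0 + 2\right) C{\left(G{\left(-5 \right)} \right)} \left(2 + 6\right)\right)^{2} = \left(\left(0 + 2\right) \frac{-2 + 2}{2} \left(2 + 6\right)\right)^{2} = \left(2 \cdot \frac{1}{2} \cdot 0 \cdot 8\right)^{2} = \left(2 \cdot 0 \cdot 8\right)^{2} = \left(0 \cdot 8\right)^{2} = 0^{2} = 0$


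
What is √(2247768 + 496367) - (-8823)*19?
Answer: 167637 + √2744135 ≈ 1.6929e+5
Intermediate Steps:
√(2247768 + 496367) - (-8823)*19 = √2744135 - 1*(-167637) = √2744135 + 167637 = 167637 + √2744135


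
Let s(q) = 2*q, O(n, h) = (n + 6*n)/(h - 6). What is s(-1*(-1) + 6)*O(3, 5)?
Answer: -294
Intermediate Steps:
O(n, h) = 7*n/(-6 + h) (O(n, h) = (7*n)/(-6 + h) = 7*n/(-6 + h))
s(-1*(-1) + 6)*O(3, 5) = (2*(-1*(-1) + 6))*(7*3/(-6 + 5)) = (2*(1 + 6))*(7*3/(-1)) = (2*7)*(7*3*(-1)) = 14*(-21) = -294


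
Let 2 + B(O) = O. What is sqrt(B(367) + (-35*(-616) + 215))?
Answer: 6*sqrt(615) ≈ 148.80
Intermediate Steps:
B(O) = -2 + O
sqrt(B(367) + (-35*(-616) + 215)) = sqrt((-2 + 367) + (-35*(-616) + 215)) = sqrt(365 + (21560 + 215)) = sqrt(365 + 21775) = sqrt(22140) = 6*sqrt(615)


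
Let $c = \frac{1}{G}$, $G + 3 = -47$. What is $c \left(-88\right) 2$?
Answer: $\frac{88}{25} \approx 3.52$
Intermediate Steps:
$G = -50$ ($G = -3 - 47 = -50$)
$c = - \frac{1}{50}$ ($c = \frac{1}{-50} = - \frac{1}{50} \approx -0.02$)
$c \left(-88\right) 2 = \left(- \frac{1}{50}\right) \left(-88\right) 2 = \frac{44}{25} \cdot 2 = \frac{88}{25}$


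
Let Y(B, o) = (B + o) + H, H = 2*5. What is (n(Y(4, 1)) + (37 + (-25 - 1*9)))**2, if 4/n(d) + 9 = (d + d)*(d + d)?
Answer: 7166329/793881 ≈ 9.0270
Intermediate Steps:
H = 10
Y(B, o) = 10 + B + o (Y(B, o) = (B + o) + 10 = 10 + B + o)
n(d) = 4/(-9 + 4*d**2) (n(d) = 4/(-9 + (d + d)*(d + d)) = 4/(-9 + (2*d)*(2*d)) = 4/(-9 + 4*d**2))
(n(Y(4, 1)) + (37 + (-25 - 1*9)))**2 = (4/(-9 + 4*(10 + 4 + 1)**2) + (37 + (-25 - 1*9)))**2 = (4/(-9 + 4*15**2) + (37 + (-25 - 9)))**2 = (4/(-9 + 4*225) + (37 - 34))**2 = (4/(-9 + 900) + 3)**2 = (4/891 + 3)**2 = (2677/891)**2 = 7166329/793881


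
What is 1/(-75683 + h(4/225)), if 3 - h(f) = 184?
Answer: -1/75864 ≈ -1.3181e-5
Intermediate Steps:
h(f) = -181 (h(f) = 3 - 1*184 = 3 - 184 = -181)
1/(-75683 + h(4/225)) = 1/(-75683 - 181) = 1/(-75864) = -1/75864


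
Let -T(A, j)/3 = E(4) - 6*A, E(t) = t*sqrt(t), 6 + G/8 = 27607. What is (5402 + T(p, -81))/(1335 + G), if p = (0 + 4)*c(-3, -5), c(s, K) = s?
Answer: 5162/222143 ≈ 0.023237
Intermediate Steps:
G = 220808 (G = -48 + 8*27607 = -48 + 220856 = 220808)
E(t) = t**(3/2)
p = -12 (p = (0 + 4)*(-3) = 4*(-3) = -12)
T(A, j) = -24 + 18*A (T(A, j) = -3*(4**(3/2) - 6*A) = -3*(8 - 6*A) = -24 + 18*A)
(5402 + T(p, -81))/(1335 + G) = (5402 + (-24 + 18*(-12)))/(1335 + 220808) = (5402 + (-24 - 216))/222143 = (5402 - 240)*(1/222143) = 5162*(1/222143) = 5162/222143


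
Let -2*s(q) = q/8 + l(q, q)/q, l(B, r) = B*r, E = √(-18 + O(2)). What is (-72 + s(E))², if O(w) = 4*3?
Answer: 663309/128 + 81*I*√6 ≈ 5182.1 + 198.41*I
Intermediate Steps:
O(w) = 12
E = I*√6 (E = √(-18 + 12) = √(-6) = I*√6 ≈ 2.4495*I)
s(q) = -9*q/16 (s(q) = -(q/8 + (q*q)/q)/2 = -(q*(⅛) + q²/q)/2 = -(q/8 + q)/2 = -9*q/16)
(-72 + s(E))² = (-72 - 9*I*√6/16)²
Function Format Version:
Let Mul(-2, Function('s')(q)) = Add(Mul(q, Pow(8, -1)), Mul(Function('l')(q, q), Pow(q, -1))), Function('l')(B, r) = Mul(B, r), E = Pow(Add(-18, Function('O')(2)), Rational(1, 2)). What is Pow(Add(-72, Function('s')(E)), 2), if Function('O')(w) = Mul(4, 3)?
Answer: Add(Rational(663309, 128), Mul(81, I, Pow(6, Rational(1, 2)))) ≈ Add(5182.1, Mul(198.41, I))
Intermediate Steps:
Function('O')(w) = 12
E = Mul(I, Pow(6, Rational(1, 2))) (E = Pow(Add(-18, 12), Rational(1, 2)) = Pow(-6, Rational(1, 2)) = Mul(I, Pow(6, Rational(1, 2))) ≈ Mul(2.4495, I))
Function('s')(q) = Mul(Rational(-9, 16), q) (Function('s')(q) = Mul(Rational(-1, 2), Add(Mul(q, Pow(8, -1)), Mul(Mul(q, q), Pow(q, -1)))) = Mul(Rational(-1, 2), Add(Mul(q, Rational(1, 8)), Mul(Pow(q, 2), Pow(q, -1)))) = Mul(Rational(-1, 2), Add(Mul(Rational(1, 8), q), q)) = Mul(Rational(-1, 2), Mul(Rational(9, 8), q)) = Mul(Rational(-9, 16), q))
Pow(Add(-72, Function('s')(E)), 2) = Pow(Add(-72, Mul(Rational(-9, 16), Mul(I, Pow(6, Rational(1, 2))))), 2) = Pow(Add(-72, Mul(Rational(-9, 16), I, Pow(6, Rational(1, 2)))), 2)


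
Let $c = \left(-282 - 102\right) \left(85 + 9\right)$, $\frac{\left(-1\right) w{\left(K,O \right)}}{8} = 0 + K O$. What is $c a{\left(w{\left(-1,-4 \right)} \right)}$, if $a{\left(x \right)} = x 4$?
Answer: $4620288$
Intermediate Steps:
$w{\left(K,O \right)} = - 8 K O$ ($w{\left(K,O \right)} = - 8 \left(0 + K O\right) = - 8 K O$)
$c = -36096$ ($c = \left(-384\right) 94 = -36096$)
$a{\left(x \right)} = 4 x$
$c a{\left(w{\left(-1,-4 \right)} \right)} = - 36096 \cdot 4 \left(\left(-8\right) \left(-1\right) \left(-4\right)\right) = - 36096 \cdot 4 \left(-32\right) = \left(-36096\right) \left(-128\right) = 4620288$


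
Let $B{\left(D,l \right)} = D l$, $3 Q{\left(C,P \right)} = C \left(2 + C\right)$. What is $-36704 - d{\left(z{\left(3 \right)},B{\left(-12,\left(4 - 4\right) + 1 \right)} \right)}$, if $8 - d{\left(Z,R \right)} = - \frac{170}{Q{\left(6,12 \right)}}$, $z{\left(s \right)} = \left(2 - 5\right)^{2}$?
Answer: $- \frac{293781}{8} \approx -36723.0$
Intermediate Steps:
$Q{\left(C,P \right)} = \frac{C \left(2 + C\right)}{3}$
$z{\left(s \right)} = 9$ ($z{\left(s \right)} = \left(-3\right)^{2} = 9$)
$d{\left(Z,R \right)} = \frac{149}{8}$ ($d{\left(Z,R \right)} = 8 - - \frac{170}{\frac{1}{3} \cdot 6 \left(2 + 6\right)} = 8 - - \frac{170}{\frac{1}{3} \cdot 6 \cdot 8} = 8 - - \frac{170}{16} = 8 - \left(-170\right) \frac{1}{16} = 8 - - \frac{85}{8} = 8 + \frac{85}{8} = \frac{149}{8}$)
$-36704 - d{\left(z{\left(3 \right)},B{\left(-12,\left(4 - 4\right) + 1 \right)} \right)} = -36704 - \frac{149}{8} = - \frac{293781}{8}$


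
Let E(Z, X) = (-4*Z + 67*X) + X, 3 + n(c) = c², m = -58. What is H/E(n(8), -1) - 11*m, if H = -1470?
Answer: 33421/52 ≈ 642.71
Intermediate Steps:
n(c) = -3 + c²
E(Z, X) = -4*Z + 68*X
H/E(n(8), -1) - 11*m = -1470/(-4*(-3 + 8²) + 68*(-1)) - 11*(-58) = -1470/(-4*(-3 + 64) - 68) + 638 = -1470/(-4*61 - 68) + 638 = -1470/(-244 - 68) + 638 = -1470/(-312) + 638 = -1470*(-1/312) + 638 = 245/52 + 638 = 33421/52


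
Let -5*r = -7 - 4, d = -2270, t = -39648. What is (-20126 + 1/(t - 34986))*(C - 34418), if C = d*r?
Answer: 29600065037810/37317 ≈ 7.9321e+8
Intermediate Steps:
r = 11/5 (r = -(-7 - 4)/5 = -⅕*(-11) = 11/5 ≈ 2.2000)
C = -4994 (C = -2270*11/5 = -4994)
(-20126 + 1/(t - 34986))*(C - 34418) = (-20126 + 1/(-39648 - 34986))*(-4994 - 34418) = (-20126 + 1/(-74634))*(-39412) = (-20126 - 1/74634)*(-39412) = -1502083885/74634*(-39412) = 29600065037810/37317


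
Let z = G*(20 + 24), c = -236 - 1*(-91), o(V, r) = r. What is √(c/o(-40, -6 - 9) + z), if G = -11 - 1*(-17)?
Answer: √2463/3 ≈ 16.543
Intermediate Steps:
G = 6 (G = -11 + 17 = 6)
c = -145 (c = -236 + 91 = -145)
z = 264 (z = 6*(20 + 24) = 6*44 = 264)
√(c/o(-40, -6 - 9) + z) = √(-145/(-6 - 9) + 264) = √(-145/(-15) + 264) = √(-145*(-1/15) + 264) = √(29/3 + 264) = √(821/3) = √2463/3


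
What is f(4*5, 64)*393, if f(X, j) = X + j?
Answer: 33012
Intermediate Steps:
f(4*5, 64)*393 = (4*5 + 64)*393 = (20 + 64)*393 = 84*393 = 33012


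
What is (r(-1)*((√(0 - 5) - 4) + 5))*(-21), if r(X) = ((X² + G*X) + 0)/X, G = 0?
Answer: 21 + 21*I*√5 ≈ 21.0 + 46.957*I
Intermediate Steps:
r(X) = X (r(X) = ((X² + 0*X) + 0)/X = ((X² + 0) + 0)/X = (X² + 0)/X = X²/X = X)
(r(-1)*((√(0 - 5) - 4) + 5))*(-21) = -((√(0 - 5) - 4) + 5)*(-21) = -((√(-5) - 4) + 5)*(-21) = -((I*√5 - 4) + 5)*(-21) = -((-4 + I*√5) + 5)*(-21) = -(1 + I*√5)*(-21) = (-1 - I*√5)*(-21) = 21 + 21*I*√5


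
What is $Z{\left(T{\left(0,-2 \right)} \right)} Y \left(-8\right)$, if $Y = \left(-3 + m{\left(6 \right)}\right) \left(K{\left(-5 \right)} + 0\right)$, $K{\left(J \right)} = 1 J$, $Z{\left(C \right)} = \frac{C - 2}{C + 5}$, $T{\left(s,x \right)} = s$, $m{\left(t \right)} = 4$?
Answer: $-16$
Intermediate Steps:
$Z{\left(C \right)} = \frac{-2 + C}{5 + C}$
$K{\left(J \right)} = J$
$Y = -5$ ($Y = \left(-3 + 4\right) \left(-5 + 0\right) = 1 \left(-5\right) = -5$)
$Z{\left(T{\left(0,-2 \right)} \right)} Y \left(-8\right) = \frac{-2 + 0}{5 + 0} \left(-5\right) \left(-8\right) = \frac{1}{5} \left(-2\right) \left(-5\right) \left(-8\right) = \left(- \frac{2}{5}\right) \left(-5\right) \left(-8\right) = 2 \left(-8\right) = -16$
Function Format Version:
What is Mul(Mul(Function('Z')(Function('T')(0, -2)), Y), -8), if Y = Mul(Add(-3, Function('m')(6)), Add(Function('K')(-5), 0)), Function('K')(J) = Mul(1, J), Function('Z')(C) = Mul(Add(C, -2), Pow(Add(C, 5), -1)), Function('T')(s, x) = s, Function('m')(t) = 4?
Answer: -16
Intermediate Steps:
Function('Z')(C) = Mul(Pow(Add(5, C), -1), Add(-2, C)) (Function('Z')(C) = Mul(Add(-2, C), Pow(Add(5, C), -1)) = Mul(Pow(Add(5, C), -1), Add(-2, C)))
Function('K')(J) = J
Y = -5 (Y = Mul(Add(-3, 4), Add(-5, 0)) = Mul(1, -5) = -5)
Mul(Mul(Function('Z')(Function('T')(0, -2)), Y), -8) = Mul(Mul(Mul(Pow(Add(5, 0), -1), Add(-2, 0)), -5), -8) = Mul(Mul(Mul(Pow(5, -1), -2), -5), -8) = Mul(Mul(Mul(Rational(1, 5), -2), -5), -8) = Mul(Mul(Rational(-2, 5), -5), -8) = Mul(2, -8) = -16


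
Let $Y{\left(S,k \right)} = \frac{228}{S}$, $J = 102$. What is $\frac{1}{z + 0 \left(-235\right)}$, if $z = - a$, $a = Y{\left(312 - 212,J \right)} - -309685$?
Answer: $- \frac{25}{7742182} \approx -3.2291 \cdot 10^{-6}$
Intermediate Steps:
$a = \frac{7742182}{25}$ ($a = \frac{228}{312 - 212} - -309685 = \frac{228}{100} + 309685 = 228 \cdot \frac{1}{100} + 309685 = \frac{57}{25} + 309685 = \frac{7742182}{25} \approx 3.0969 \cdot 10^{5}$)
$z = - \frac{7742182}{25}$ ($z = \left(-1\right) \frac{7742182}{25} = - \frac{7742182}{25} \approx -3.0969 \cdot 10^{5}$)
$\frac{1}{z + 0 \left(-235\right)} = \frac{1}{- \frac{7742182}{25} + 0 \left(-235\right)} = \frac{1}{- \frac{7742182}{25} + 0} = \frac{1}{- \frac{7742182}{25}} = - \frac{25}{7742182}$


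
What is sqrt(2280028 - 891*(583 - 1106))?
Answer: sqrt(2746021) ≈ 1657.1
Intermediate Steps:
sqrt(2280028 - 891*(583 - 1106)) = sqrt(2280028 - 891*(-523)) = sqrt(2280028 + 465993) = sqrt(2746021)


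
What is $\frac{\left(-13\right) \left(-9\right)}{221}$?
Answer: $\frac{9}{17} \approx 0.52941$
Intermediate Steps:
$\frac{\left(-13\right) \left(-9\right)}{221} = \frac{1}{221} \cdot 117 = \frac{9}{17}$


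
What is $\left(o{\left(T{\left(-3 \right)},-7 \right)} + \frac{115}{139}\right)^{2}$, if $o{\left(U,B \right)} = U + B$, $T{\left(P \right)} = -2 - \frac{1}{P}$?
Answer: $\frac{10686361}{173889} \approx 61.455$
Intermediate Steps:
$o{\left(U,B \right)} = B + U$
$\left(o{\left(T{\left(-3 \right)},-7 \right)} + \frac{115}{139}\right)^{2} = \left(\left(-7 - \frac{5}{3}\right) + \frac{115}{139}\right)^{2} = \left(- \frac{26}{3} + \frac{115}{139}\right)^{2} = \left(- \frac{3269}{417}\right)^{2} = \frac{10686361}{173889}$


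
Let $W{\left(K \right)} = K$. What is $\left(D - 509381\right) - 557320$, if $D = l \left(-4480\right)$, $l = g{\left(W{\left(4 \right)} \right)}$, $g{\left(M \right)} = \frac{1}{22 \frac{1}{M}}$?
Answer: $- \frac{11742671}{11} \approx -1.0675 \cdot 10^{6}$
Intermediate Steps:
$g{\left(M \right)} = \frac{M}{22}$
$l = \frac{2}{11}$ ($l = \frac{1}{22} \cdot 4 = \frac{2}{11} \approx 0.18182$)
$D = - \frac{8960}{11}$ ($D = \frac{2}{11} \left(-4480\right) = - \frac{8960}{11} \approx -814.54$)
$\left(D - 509381\right) - 557320 = \left(- \frac{8960}{11} - 509381\right) - 557320 = - \frac{5612151}{11} - 557320 = - \frac{11742671}{11}$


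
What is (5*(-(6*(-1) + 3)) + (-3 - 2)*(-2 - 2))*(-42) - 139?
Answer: -1609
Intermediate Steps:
(5*(-(6*(-1) + 3)) + (-3 - 2)*(-2 - 2))*(-42) - 139 = (5*(-(-6 + 3)) - 5*(-4))*(-42) - 139 = (5*(-1*(-3)) + 20)*(-42) - 139 = (5*3 + 20)*(-42) - 139 = (15 + 20)*(-42) - 139 = 35*(-42) - 139 = -1470 - 139 = -1609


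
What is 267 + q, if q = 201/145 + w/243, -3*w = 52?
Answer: 28362224/105705 ≈ 268.31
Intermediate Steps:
w = -52/3 (w = -⅓*52 = -52/3 ≈ -17.333)
q = 138989/105705 (q = 201/145 - 52/3/243 = 201*(1/145) - 52/3*1/243 = 201/145 - 52/729 = 138989/105705 ≈ 1.3149)
267 + q = 267 + 138989/105705 = 28362224/105705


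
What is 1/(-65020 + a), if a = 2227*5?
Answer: -1/53885 ≈ -1.8558e-5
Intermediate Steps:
a = 11135
1/(-65020 + a) = 1/(-65020 + 11135) = 1/(-53885) = -1/53885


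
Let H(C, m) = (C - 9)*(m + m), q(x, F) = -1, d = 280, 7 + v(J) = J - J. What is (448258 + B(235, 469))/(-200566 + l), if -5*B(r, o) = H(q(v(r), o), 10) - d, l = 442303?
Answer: 448354/241737 ≈ 1.8547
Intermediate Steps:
v(J) = -7 (v(J) = -7 + (J - J) = -7 + 0 = -7)
H(C, m) = 2*m*(-9 + C) (H(C, m) = (-9 + C)*(2*m) = 2*m*(-9 + C))
B(r, o) = 96 (B(r, o) = -(2*10*(-9 - 1) - 1*280)/5 = -(2*10*(-10) - 280)/5 = -(-200 - 280)/5 = -⅕*(-480) = 96)
(448258 + B(235, 469))/(-200566 + l) = (448258 + 96)/(-200566 + 442303) = 448354/241737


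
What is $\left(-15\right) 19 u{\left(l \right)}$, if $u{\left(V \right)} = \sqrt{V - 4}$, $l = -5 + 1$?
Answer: $- 570 i \sqrt{2} \approx - 806.1 i$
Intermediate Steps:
$l = -4$
$u{\left(V \right)} = \sqrt{-4 + V}$
$\left(-15\right) 19 u{\left(l \right)} = \left(-15\right) 19 \sqrt{-4 - 4} = - 285 \sqrt{-8} = - 285 \cdot 2 i \sqrt{2} = - 570 i \sqrt{2}$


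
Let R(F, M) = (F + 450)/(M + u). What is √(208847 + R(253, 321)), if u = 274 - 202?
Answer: √32256486582/393 ≈ 457.00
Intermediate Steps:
u = 72
R(F, M) = (450 + F)/(72 + M) (R(F, M) = (F + 450)/(M + 72) = (450 + F)/(72 + M))
√(208847 + R(253, 321)) = √(208847 + (450 + 253)/(72 + 321)) = √(208847 + 703/393) = √(82077574/393) = √32256486582/393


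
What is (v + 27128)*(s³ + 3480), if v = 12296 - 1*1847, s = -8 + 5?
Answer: 129753381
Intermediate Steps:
s = -3
v = 10449 (v = 12296 - 1847 = 10449)
(v + 27128)*(s³ + 3480) = (10449 + 27128)*((-3)³ + 3480) = 37577*(-27 + 3480) = 37577*3453 = 129753381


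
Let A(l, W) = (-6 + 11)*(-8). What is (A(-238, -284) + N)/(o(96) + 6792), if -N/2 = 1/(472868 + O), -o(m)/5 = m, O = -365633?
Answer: -2144701/338433660 ≈ -0.0063371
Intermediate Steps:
A(l, W) = -40 (A(l, W) = 5*(-8) = -40)
o(m) = -5*m
N = -2/107235 (N = -2/(472868 - 365633) = -2/107235 ≈ -1.8651e-5)
(A(-238, -284) + N)/(o(96) + 6792) = (-40 - 2/107235)/(-5*96 + 6792) = -4289402/(107235*(-480 + 6792)) = -4289402/107235/6312 = -4289402/107235*1/6312 = -2144701/338433660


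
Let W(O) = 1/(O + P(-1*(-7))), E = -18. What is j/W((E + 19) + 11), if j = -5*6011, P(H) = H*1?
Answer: -571045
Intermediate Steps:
P(H) = H
j = -30055
W(O) = 1/(7 + O) (W(O) = 1/(O - 1*(-7)) = 1/(O + 7) = 1/(7 + O))
j/W((E + 19) + 11) = -(540990 + 30055*(-18 + 19)) = -30055/(1/(7 + (1 + 11))) = -30055/(1/(7 + 12)) = -30055/(1/19) = -30055/1/19 = -30055*19 = -571045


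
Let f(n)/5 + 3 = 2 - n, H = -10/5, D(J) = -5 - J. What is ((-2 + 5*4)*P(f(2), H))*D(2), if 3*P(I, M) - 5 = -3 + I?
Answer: 546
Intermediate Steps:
H = -2 (H = -10*⅕ = -2)
f(n) = -5 - 5*n (f(n) = -15 + 5*(2 - n) = -15 + (10 - 5*n) = -5 - 5*n)
P(I, M) = ⅔ + I/3 (P(I, M) = 5/3 + (-3 + I)/3 = 5/3 + (-1 + I/3) = ⅔ + I/3)
((-2 + 5*4)*P(f(2), H))*D(2) = ((-2 + 5*4)*(⅔ + (-5 - 5*2)/3))*(-5 - 1*2) = ((-2 + 20)*(⅔ + (-5 - 10)/3))*(-5 - 2) = (18*(⅔ + (⅓)*(-15)))*(-7) = (18*(⅔ - 5))*(-7) = (18*(-13/3))*(-7) = -78*(-7) = 546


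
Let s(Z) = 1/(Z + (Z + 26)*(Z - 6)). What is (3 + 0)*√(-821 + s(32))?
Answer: 3*I*√486770515/770 ≈ 85.959*I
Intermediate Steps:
s(Z) = 1/(Z + (-6 + Z)*(26 + Z)) (s(Z) = 1/(Z + (26 + Z)*(-6 + Z)) = 1/(Z + (-6 + Z)*(26 + Z)))
(3 + 0)*√(-821 + s(32)) = (3 + 0)*√(-821 + 1/(-156 + 32² + 21*32)) = 3*√(-821 + 1/(-156 + 1024 + 672)) = 3*√(-821 + 1/1540) = 3*√(-1264339/1540) = 3*(I*√486770515/770) = 3*I*√486770515/770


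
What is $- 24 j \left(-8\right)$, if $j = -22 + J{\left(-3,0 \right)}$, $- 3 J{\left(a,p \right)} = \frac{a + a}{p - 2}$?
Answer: $-4416$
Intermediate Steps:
$J{\left(a,p \right)} = - \frac{2 a}{3 \left(-2 + p\right)}$ ($J{\left(a,p \right)} = - \frac{\left(a + a\right) \frac{1}{p - 2}}{3} = - \frac{2 a \frac{1}{-2 + p}}{3} = - \frac{2 a}{3 \left(-2 + p\right)}$)
$j = -23$ ($j = -22 - - \frac{6}{-6 + 3 \cdot 0} = -22 - - \frac{6}{-6 + 0} = -22 - - \frac{6}{-6} = -22 - \left(-6\right) \left(- \frac{1}{6}\right) = -22 - 1 = -23$)
$- 24 j \left(-8\right) = \left(-24\right) \left(-23\right) \left(-8\right) = 552 \left(-8\right) = -4416$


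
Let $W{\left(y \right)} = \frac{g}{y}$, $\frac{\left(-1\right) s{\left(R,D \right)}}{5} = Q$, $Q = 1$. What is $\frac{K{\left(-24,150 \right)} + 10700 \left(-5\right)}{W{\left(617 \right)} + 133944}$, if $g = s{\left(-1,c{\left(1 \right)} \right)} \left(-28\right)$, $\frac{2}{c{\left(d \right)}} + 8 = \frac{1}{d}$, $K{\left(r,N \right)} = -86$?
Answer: $- \frac{16531281}{41321794} \approx -0.40006$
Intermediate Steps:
$c{\left(d \right)} = \frac{2}{-8 + \frac{1}{d}}$
$s{\left(R,D \right)} = -5$ ($s{\left(R,D \right)} = \left(-5\right) 1 = -5$)
$g = 140$ ($g = \left(-5\right) \left(-28\right) = 140$)
$W{\left(y \right)} = \frac{140}{y}$
$\frac{K{\left(-24,150 \right)} + 10700 \left(-5\right)}{W{\left(617 \right)} + 133944} = \frac{-86 + 10700 \left(-5\right)}{\frac{140}{617} + 133944} = \frac{-86 - 53500}{140 \cdot \frac{1}{617} + 133944} = - \frac{53586}{\frac{140}{617} + 133944} = - \frac{53586}{\frac{82643588}{617}} = \left(-53586\right) \frac{617}{82643588} = - \frac{16531281}{41321794}$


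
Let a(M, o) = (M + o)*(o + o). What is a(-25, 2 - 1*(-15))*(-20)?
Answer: 5440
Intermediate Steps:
a(M, o) = 2*o*(M + o) (a(M, o) = (M + o)*(2*o) = 2*o*(M + o))
a(-25, 2 - 1*(-15))*(-20) = (2*(2 - 1*(-15))*(-25 + (2 - 1*(-15))))*(-20) = (2*(2 + 15)*(-25 + (2 + 15)))*(-20) = (2*17*(-25 + 17))*(-20) = (2*17*(-8))*(-20) = -272*(-20) = 5440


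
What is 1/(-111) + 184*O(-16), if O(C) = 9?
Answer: 183815/111 ≈ 1656.0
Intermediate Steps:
1/(-111) + 184*O(-16) = 1/(-111) + 184*9 = -1/111 + 1656 = 183815/111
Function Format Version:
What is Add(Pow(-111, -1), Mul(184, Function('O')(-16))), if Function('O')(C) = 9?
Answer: Rational(183815, 111) ≈ 1656.0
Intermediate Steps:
Add(Pow(-111, -1), Mul(184, Function('O')(-16))) = Add(Pow(-111, -1), Mul(184, 9)) = Add(Rational(-1, 111), 1656) = Rational(183815, 111)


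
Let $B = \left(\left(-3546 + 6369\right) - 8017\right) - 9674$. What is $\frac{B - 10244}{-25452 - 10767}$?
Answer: $\frac{25112}{36219} \approx 0.69334$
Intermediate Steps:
$B = -14868$ ($B = \left(2823 - 8017\right) - 9674 = -5194 - 9674 = -14868$)
$\frac{B - 10244}{-25452 - 10767} = \frac{-14868 - 10244}{-25452 - 10767} = - \frac{25112}{-36219} = \left(-25112\right) \left(- \frac{1}{36219}\right) = \frac{25112}{36219}$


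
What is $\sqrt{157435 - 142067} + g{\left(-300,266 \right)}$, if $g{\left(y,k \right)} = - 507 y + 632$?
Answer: $152732 + 2 \sqrt{3842} \approx 1.5286 \cdot 10^{5}$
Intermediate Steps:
$g{\left(y,k \right)} = 632 - 507 y$
$\sqrt{157435 - 142067} + g{\left(-300,266 \right)} = \sqrt{157435 - 142067} + \left(632 - -152100\right) = \sqrt{15368} + \left(632 + 152100\right) = 2 \sqrt{3842} + 152732 = 152732 + 2 \sqrt{3842}$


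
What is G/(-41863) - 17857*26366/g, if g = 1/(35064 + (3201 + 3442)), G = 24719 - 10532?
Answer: -822038287884064529/41863 ≈ -1.9636e+13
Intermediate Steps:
G = 14187
g = 1/41707 (g = 1/(35064 + 6643) = 1/41707 ≈ 2.3977e-5)
G/(-41863) - 17857*26366/g = 14187/(-41863) - 17857/((1/41707)/26366) = 14187*(-1/41863) - 17857/((1/41707)*(1/26366)) = -14187/41863 - 17857/1/1099646762 = -14187/41863 - 17857*1099646762 = -14187/41863 - 19636392229034 = -822038287884064529/41863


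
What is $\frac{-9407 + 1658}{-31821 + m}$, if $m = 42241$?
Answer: $- \frac{7749}{10420} \approx -0.74367$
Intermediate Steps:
$\frac{-9407 + 1658}{-31821 + m} = \frac{-9407 + 1658}{-31821 + 42241} = - \frac{7749}{10420}$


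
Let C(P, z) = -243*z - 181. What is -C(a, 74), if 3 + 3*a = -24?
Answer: 18163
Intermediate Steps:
a = -9 (a = -1 + (⅓)*(-24) = -1 - 8 = -9)
C(P, z) = -181 - 243*z
-C(a, 74) = -(-181 - 243*74) = -(-181 - 17982) = -1*(-18163) = 18163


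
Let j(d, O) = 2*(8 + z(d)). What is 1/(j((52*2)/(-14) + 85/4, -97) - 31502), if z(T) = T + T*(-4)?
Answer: -14/441965 ≈ -3.1677e-5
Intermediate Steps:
z(T) = -3*T (z(T) = T - 4*T = -3*T)
j(d, O) = 16 - 6*d (j(d, O) = 2*(8 - 3*d) = 16 - 6*d)
1/(j((52*2)/(-14) + 85/4, -97) - 31502) = 1/((16 - 6*((52*2)/(-14) + 85/4)) - 31502) = 1/((16 - 6*(104*(-1/14) + 85*(1/4))) - 31502) = 1/((16 - 6*(-52/7 + 85/4)) - 31502) = 1/((16 - 6*387/28) - 31502) = 1/((16 - 1161/14) - 31502) = 1/(-937/14 - 31502) = 1/(-441965/14) = -14/441965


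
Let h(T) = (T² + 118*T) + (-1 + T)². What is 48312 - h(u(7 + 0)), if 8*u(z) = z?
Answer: 1542655/32 ≈ 48208.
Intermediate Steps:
u(z) = z/8
h(T) = T² + (-1 + T)² + 118*T
48312 - h(u(7 + 0)) = 48312 - (1 + 2*((7 + 0)/8)² + 116*((7 + 0)/8)) = 48312 - (1 + 2*((⅛)*7)² + 116*((⅛)*7)) = 48312 - (1 + 2*(7/8)² + 116*(7/8)) = 48312 - (1 + 2*(49/64) + 203/2) = 48312 - (1 + 49/32 + 203/2) = 48312 - 1*3329/32 = 48312 - 3329/32 = 1542655/32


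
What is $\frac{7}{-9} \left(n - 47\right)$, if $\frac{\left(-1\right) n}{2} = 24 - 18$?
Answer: $\frac{413}{9} \approx 45.889$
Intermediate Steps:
$n = -12$ ($n = - 2 \left(24 - 18\right) = \left(-2\right) 6 = -12$)
$\frac{7}{-9} \left(n - 47\right) = \frac{7}{-9} \left(-12 - 47\right) = 7 \left(- \frac{1}{9}\right) \left(-59\right) = \left(- \frac{7}{9}\right) \left(-59\right) = \frac{413}{9}$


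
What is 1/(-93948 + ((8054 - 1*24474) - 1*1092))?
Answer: -1/111460 ≈ -8.9718e-6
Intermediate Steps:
1/(-93948 + ((8054 - 1*24474) - 1*1092)) = 1/(-93948 + ((8054 - 24474) - 1092)) = 1/(-93948 + (-16420 - 1092)) = 1/(-93948 - 17512) = 1/(-111460) = -1/111460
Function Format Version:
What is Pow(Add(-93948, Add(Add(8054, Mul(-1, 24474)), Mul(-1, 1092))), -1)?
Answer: Rational(-1, 111460) ≈ -8.9718e-6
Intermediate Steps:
Pow(Add(-93948, Add(Add(8054, Mul(-1, 24474)), Mul(-1, 1092))), -1) = Pow(Add(-93948, Add(Add(8054, -24474), -1092)), -1) = Pow(Add(-93948, Add(-16420, -1092)), -1) = Pow(Add(-93948, -17512), -1) = Pow(-111460, -1) = Rational(-1, 111460)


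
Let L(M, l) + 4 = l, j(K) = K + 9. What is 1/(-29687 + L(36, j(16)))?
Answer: -1/29666 ≈ -3.3709e-5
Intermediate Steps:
j(K) = 9 + K
L(M, l) = -4 + l
1/(-29687 + L(36, j(16))) = 1/(-29687 + (-4 + (9 + 16))) = 1/(-29687 + (-4 + 25)) = 1/(-29687 + 21) = 1/(-29666) = -1/29666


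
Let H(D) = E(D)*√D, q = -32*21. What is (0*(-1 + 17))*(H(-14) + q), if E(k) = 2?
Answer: 0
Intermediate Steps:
q = -672
H(D) = 2*√D
(0*(-1 + 17))*(H(-14) + q) = (0*(-1 + 17))*(2*√(-14) - 672) = (0*16)*(2*(I*√14) - 672) = 0*(2*I*√14 - 672) = 0*(-672 + 2*I*√14) = 0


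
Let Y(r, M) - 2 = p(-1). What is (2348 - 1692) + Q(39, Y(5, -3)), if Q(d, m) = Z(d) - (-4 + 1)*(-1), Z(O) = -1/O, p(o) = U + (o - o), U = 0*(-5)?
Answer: 25466/39 ≈ 652.97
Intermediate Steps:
U = 0
p(o) = 0 (p(o) = 0 + (o - o) = 0 + 0 = 0)
Y(r, M) = 2 (Y(r, M) = 2 + 0 = 2)
Q(d, m) = -3 - 1/d (Q(d, m) = -1/d - (-4 + 1)*(-1) = -1/d - (-3)*(-1) = -1/d - 1*3 = -1/d - 3 = -3 - 1/d)
(2348 - 1692) + Q(39, Y(5, -3)) = (2348 - 1692) + (-3 - 1/39) = 656 + (-3 - 1*1/39) = 656 + (-3 - 1/39) = 656 - 118/39 = 25466/39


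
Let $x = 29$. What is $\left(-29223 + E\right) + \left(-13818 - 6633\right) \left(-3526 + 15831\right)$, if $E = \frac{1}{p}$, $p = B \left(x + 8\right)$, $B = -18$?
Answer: $- \frac{167618066149}{666} \approx -2.5168 \cdot 10^{8}$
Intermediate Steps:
$p = -666$ ($p = - 18 \left(29 + 8\right) = \left(-18\right) 37 = -666$)
$E = - \frac{1}{666}$ ($E = \frac{1}{-666} = - \frac{1}{666} \approx -0.0015015$)
$\left(-29223 + E\right) + \left(-13818 - 6633\right) \left(-3526 + 15831\right) = \left(-29223 - \frac{1}{666}\right) + \left(-13818 - 6633\right) \left(-3526 + 15831\right) = - \frac{19462519}{666} - 251649555 = - \frac{167618066149}{666}$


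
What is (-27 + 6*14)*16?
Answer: 912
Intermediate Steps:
(-27 + 6*14)*16 = (-27 + 84)*16 = 57*16 = 912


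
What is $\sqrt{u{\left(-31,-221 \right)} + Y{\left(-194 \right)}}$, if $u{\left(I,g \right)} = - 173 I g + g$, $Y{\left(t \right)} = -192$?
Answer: $2 i \sqrt{296409} \approx 1088.9 i$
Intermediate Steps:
$u{\left(I,g \right)} = g - 173 I g$ ($u{\left(I,g \right)} = - 173 I g + g = g - 173 I g$)
$\sqrt{u{\left(-31,-221 \right)} + Y{\left(-194 \right)}} = \sqrt{- 221 \left(1 - -5363\right) - 192} = \sqrt{- 221 \left(1 + 5363\right) - 192} = \sqrt{\left(-221\right) 5364 - 192} = \sqrt{-1185444 - 192} = \sqrt{-1185636} = 2 i \sqrt{296409}$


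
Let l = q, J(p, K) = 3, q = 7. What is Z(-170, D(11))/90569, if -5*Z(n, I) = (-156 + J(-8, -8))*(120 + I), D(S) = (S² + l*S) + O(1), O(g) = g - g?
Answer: 48654/452845 ≈ 0.10744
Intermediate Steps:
O(g) = 0
l = 7
D(S) = S² + 7*S (D(S) = (S² + 7*S) + 0 = S² + 7*S)
Z(n, I) = 3672 + 153*I/5 (Z(n, I) = -(-156 + 3)*(120 + I)/5 = -(-153)*(120 + I)/5 = -(-18360 - 153*I)/5 = 3672 + 153*I/5)
Z(-170, D(11))/90569 = (3672 + 153*(11*(7 + 11))/5)/90569 = (3672 + 153*(11*18)/5)*(1/90569) = (3672 + (153/5)*198)*(1/90569) = (3672 + 30294/5)*(1/90569) = (48654/5)*(1/90569) = 48654/452845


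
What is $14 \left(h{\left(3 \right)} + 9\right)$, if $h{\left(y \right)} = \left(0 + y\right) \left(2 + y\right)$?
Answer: $336$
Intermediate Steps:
$h{\left(y \right)} = y \left(2 + y\right)$
$14 \left(h{\left(3 \right)} + 9\right) = 14 \left(3 \left(2 + 3\right) + 9\right) = 14 \left(3 \cdot 5 + 9\right) = 14 \left(15 + 9\right) = 14 \cdot 24 = 336$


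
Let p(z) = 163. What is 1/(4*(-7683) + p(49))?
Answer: -1/30569 ≈ -3.2713e-5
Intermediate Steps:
1/(4*(-7683) + p(49)) = 1/(4*(-7683) + 163) = 1/(-30732 + 163) = 1/(-30569) = -1/30569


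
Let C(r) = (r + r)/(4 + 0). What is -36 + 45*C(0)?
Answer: -36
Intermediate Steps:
C(r) = r/2 (C(r) = (2*r)/4 = (2*r)*(¼) = r/2)
-36 + 45*C(0) = -36 + 45*((½)*0) = -36 + 45*0 = -36 + 0 = -36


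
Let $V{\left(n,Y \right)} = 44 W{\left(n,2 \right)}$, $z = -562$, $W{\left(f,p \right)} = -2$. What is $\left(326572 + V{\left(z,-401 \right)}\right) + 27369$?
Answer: $353853$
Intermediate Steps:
$V{\left(n,Y \right)} = -88$ ($V{\left(n,Y \right)} = 44 \left(-2\right) = -88$)
$\left(326572 + V{\left(z,-401 \right)}\right) + 27369 = \left(326572 - 88\right) + 27369 = 326484 + 27369 = 353853$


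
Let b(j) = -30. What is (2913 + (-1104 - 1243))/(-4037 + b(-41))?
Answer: -566/4067 ≈ -0.13917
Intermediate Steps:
(2913 + (-1104 - 1243))/(-4037 + b(-41)) = (2913 + (-1104 - 1243))/(-4037 - 30) = (2913 - 2347)/(-4067) = 566*(-1/4067) = -566/4067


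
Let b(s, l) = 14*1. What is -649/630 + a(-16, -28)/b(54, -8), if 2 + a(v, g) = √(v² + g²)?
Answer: -739/630 + 2*√65/7 ≈ 1.1305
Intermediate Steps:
b(s, l) = 14
a(v, g) = -2 + √(g² + v²) (a(v, g) = -2 + √(v² + g²) = -2 + √(g² + v²))
-649/630 + a(-16, -28)/b(54, -8) = -649/630 + (-2 + √((-28)² + (-16)²))/14 = -649*1/630 + (-2 + √(784 + 256))*(1/14) = -649/630 + (-2 + √1040)*(1/14) = -649/630 + (-2 + 4*√65)*(1/14) = -649/630 + (-⅐ + 2*√65/7) = -739/630 + 2*√65/7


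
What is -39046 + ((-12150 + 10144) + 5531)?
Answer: -35521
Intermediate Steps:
-39046 + ((-12150 + 10144) + 5531) = -39046 + (-2006 + 5531) = -39046 + 3525 = -35521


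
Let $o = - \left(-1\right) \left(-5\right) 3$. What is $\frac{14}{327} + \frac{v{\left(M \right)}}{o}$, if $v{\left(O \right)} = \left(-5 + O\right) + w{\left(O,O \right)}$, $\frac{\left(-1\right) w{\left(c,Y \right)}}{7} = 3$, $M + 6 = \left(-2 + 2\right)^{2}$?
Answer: $\frac{1186}{545} \approx 2.1761$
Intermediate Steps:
$M = -6$ ($M = -6 + \left(-2 + 2\right)^{2} = -6 + 0^{2} = -6 + 0 = -6$)
$w{\left(c,Y \right)} = -21$ ($w{\left(c,Y \right)} = \left(-7\right) 3 = -21$)
$v{\left(O \right)} = -26 + O$ ($v{\left(O \right)} = \left(-5 + O\right) - 21 = -26 + O$)
$o = -15$ ($o = \left(-1\right) 5 \cdot 3 = \left(-5\right) 3 = -15$)
$\frac{14}{327} + \frac{v{\left(M \right)}}{o} = \frac{14}{327} + \frac{-26 - 6}{-15} = 14 \cdot \frac{1}{327} - - \frac{32}{15} = \frac{14}{327} + \frac{32}{15} = \frac{1186}{545}$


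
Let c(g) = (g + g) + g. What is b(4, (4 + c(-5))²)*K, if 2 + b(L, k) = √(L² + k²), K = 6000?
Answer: -12000 + 6000*√14657 ≈ 7.1440e+5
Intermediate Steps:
c(g) = 3*g (c(g) = 2*g + g = 3*g)
b(L, k) = -2 + √(L² + k²)
b(4, (4 + c(-5))²)*K = (-2 + √(4² + ((4 + 3*(-5))²)²))*6000 = (-2 + √(16 + ((4 - 15)²)²))*6000 = (-2 + √(16 + ((-11)²)²))*6000 = (-2 + √(16 + 121²))*6000 = (-2 + √(16 + 14641))*6000 = (-2 + √14657)*6000 = -12000 + 6000*√14657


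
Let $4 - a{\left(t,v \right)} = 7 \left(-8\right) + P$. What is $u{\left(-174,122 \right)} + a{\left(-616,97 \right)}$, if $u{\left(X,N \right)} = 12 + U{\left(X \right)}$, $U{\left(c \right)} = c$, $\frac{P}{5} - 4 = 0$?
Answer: $-122$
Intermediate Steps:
$P = 20$ ($P = 20 + 5 \cdot 0 = 20 + 0 = 20$)
$a{\left(t,v \right)} = 40$ ($a{\left(t,v \right)} = 4 - \left(7 \left(-8\right) + 20\right) = 4 - \left(-56 + 20\right) = 4 - -36 = 4 + 36 = 40$)
$u{\left(X,N \right)} = 12 + X$
$u{\left(-174,122 \right)} + a{\left(-616,97 \right)} = \left(12 - 174\right) + 40 = -162 + 40 = -122$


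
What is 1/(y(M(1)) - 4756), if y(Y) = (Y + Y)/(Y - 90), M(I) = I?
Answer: -89/423286 ≈ -0.00021026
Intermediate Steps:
y(Y) = 2*Y/(-90 + Y) (y(Y) = (2*Y)/(-90 + Y) = 2*Y/(-90 + Y))
1/(y(M(1)) - 4756) = 1/(2*1/(-90 + 1) - 4756) = 1/(2*1/(-89) - 4756) = 1/(2*1*(-1/89) - 4756) = 1/(-2/89 - 4756) = 1/(-423286/89) = -89/423286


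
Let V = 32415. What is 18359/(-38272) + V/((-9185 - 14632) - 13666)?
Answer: -1928737277/1434549376 ≈ -1.3445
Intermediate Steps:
18359/(-38272) + V/((-9185 - 14632) - 13666) = 18359/(-38272) + 32415/((-9185 - 14632) - 13666) = 18359*(-1/38272) + 32415/(-23817 - 13666) = -18359/38272 + 32415/(-37483) = -18359/38272 + 32415*(-1/37483) = -18359/38272 - 32415/37483 = -1928737277/1434549376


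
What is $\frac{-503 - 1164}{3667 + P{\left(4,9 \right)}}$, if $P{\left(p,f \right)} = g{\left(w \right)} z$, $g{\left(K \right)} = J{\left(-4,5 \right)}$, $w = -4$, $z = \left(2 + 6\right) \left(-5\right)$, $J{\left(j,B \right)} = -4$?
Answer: $- \frac{1667}{3827} \approx -0.43559$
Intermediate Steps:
$z = -40$ ($z = 8 \left(-5\right) = -40$)
$g{\left(K \right)} = -4$
$P{\left(p,f \right)} = 160$ ($P{\left(p,f \right)} = \left(-4\right) \left(-40\right) = 160$)
$\frac{-503 - 1164}{3667 + P{\left(4,9 \right)}} = \frac{-503 - 1164}{3667 + 160} = - \frac{1667}{3827}$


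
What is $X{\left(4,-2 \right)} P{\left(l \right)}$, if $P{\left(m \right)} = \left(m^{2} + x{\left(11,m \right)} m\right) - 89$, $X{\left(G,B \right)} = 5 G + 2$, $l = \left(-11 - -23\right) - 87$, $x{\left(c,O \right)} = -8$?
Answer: $134992$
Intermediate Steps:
$l = -75$ ($l = \left(-11 + 23\right) - 87 = 12 - 87 = -75$)
$X{\left(G,B \right)} = 2 + 5 G$
$P{\left(m \right)} = -89 + m^{2} - 8 m$ ($P{\left(m \right)} = \left(m^{2} - 8 m\right) - 89 = -89 + m^{2} - 8 m$)
$X{\left(4,-2 \right)} P{\left(l \right)} = \left(2 + 5 \cdot 4\right) \left(-89 + \left(-75\right)^{2} - -600\right) = \left(2 + 20\right) \left(-89 + 5625 + 600\right) = 22 \cdot 6136 = 134992$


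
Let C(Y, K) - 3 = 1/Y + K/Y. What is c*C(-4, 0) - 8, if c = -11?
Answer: -153/4 ≈ -38.250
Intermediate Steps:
C(Y, K) = 3 + 1/Y + K/Y (C(Y, K) = 3 + (1/Y + K/Y) = 3 + 1/Y + K/Y)
c*C(-4, 0) - 8 = -11*(1 + 0 + 3*(-4))/(-4) - 8 = -(-11)*(1 + 0 - 12)/4 - 8 = -(-11)*(-11)/4 - 8 = -11*11/4 - 8 = -121/4 - 8 = -153/4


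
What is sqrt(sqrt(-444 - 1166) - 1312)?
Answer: sqrt(-1312 + I*sqrt(1610)) ≈ 0.5538 + 36.226*I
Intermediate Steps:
sqrt(sqrt(-444 - 1166) - 1312) = sqrt(sqrt(-1610) - 1312) = sqrt(I*sqrt(1610) - 1312) = sqrt(-1312 + I*sqrt(1610))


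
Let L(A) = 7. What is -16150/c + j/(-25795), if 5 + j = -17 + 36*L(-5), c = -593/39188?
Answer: 3265059878522/3059287 ≈ 1.0673e+6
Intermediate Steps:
c = -593/39188 (c = -593*1/39188 = -593/39188 ≈ -0.015132)
j = 230 (j = -5 + (-17 + 36*7) = -5 + (-17 + 252) = -5 + 235 = 230)
-16150/c + j/(-25795) = -16150/(-593/39188) + 230/(-25795) = -16150*(-39188/593) + 230*(-1/25795) = 632886200/593 - 46/5159 = 3265059878522/3059287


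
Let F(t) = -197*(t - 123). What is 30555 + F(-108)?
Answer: 76062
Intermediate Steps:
F(t) = 24231 - 197*t (F(t) = -197*(-123 + t) = 24231 - 197*t)
30555 + F(-108) = 30555 + (24231 - 197*(-108)) = 30555 + (24231 + 21276) = 30555 + 45507 = 76062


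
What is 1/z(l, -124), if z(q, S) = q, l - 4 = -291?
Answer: -1/287 ≈ -0.0034843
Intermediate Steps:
l = -287 (l = 4 - 291 = -287)
1/z(l, -124) = 1/(-287) = -1/287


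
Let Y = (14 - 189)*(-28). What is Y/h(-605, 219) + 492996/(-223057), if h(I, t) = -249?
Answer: -1215735304/55541193 ≈ -21.889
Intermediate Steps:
Y = 4900 (Y = -175*(-28) = 4900)
Y/h(-605, 219) + 492996/(-223057) = 4900/(-249) + 492996/(-223057) = 4900*(-1/249) + 492996*(-1/223057) = -4900/249 - 492996/223057 = -1215735304/55541193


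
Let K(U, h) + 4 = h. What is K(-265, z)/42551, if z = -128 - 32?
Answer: -164/42551 ≈ -0.0038542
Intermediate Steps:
z = -160
K(U, h) = -4 + h
K(-265, z)/42551 = (-4 - 160)/42551 = -164*1/42551 = -164/42551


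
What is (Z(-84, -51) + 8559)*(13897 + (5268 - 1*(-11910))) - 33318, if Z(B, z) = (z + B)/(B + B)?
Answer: 14893904367/56 ≈ 2.6596e+8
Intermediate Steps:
Z(B, z) = (B + z)/(2*B) (Z(B, z) = (B + z)/((2*B)) = (B + z)*(1/(2*B)) = (B + z)/(2*B))
(Z(-84, -51) + 8559)*(13897 + (5268 - 1*(-11910))) - 33318 = ((½)*(-84 - 51)/(-84) + 8559)*(13897 + (5268 - 1*(-11910))) - 33318 = ((½)*(-1/84)*(-135) + 8559)*(13897 + (5268 + 11910)) - 33318 = (45/56 + 8559)*(13897 + 17178) - 33318 = (479349/56)*31075 - 33318 = 14895770175/56 - 33318 = 14893904367/56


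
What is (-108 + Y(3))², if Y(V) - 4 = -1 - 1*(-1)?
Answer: 10816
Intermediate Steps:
Y(V) = 4 (Y(V) = 4 + (-1 - 1*(-1)) = 4 + (-1 + 1) = 4 + 0 = 4)
(-108 + Y(3))² = (-108 + 4)² = (-104)² = 10816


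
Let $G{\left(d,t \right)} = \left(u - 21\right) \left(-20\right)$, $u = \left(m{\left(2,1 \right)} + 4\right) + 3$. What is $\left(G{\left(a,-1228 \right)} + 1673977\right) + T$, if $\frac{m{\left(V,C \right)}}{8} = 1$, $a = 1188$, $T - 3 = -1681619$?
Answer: $-7519$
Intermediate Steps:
$T = -1681616$ ($T = 3 - 1681619 = -1681616$)
$m{\left(V,C \right)} = 8$ ($m{\left(V,C \right)} = 8 \cdot 1 = 8$)
$u = 15$ ($u = \left(8 + 4\right) + 3 = 12 + 3 = 15$)
$G{\left(d,t \right)} = 120$ ($G{\left(d,t \right)} = \left(15 - 21\right) \left(-20\right) = \left(-6\right) \left(-20\right) = 120$)
$\left(G{\left(a,-1228 \right)} + 1673977\right) + T = \left(120 + 1673977\right) - 1681616 = 1674097 - 1681616 = -7519$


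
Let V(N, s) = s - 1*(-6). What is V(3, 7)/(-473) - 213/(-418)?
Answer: 8665/17974 ≈ 0.48209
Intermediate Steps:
V(N, s) = 6 + s (V(N, s) = s + 6 = 6 + s)
V(3, 7)/(-473) - 213/(-418) = (6 + 7)/(-473) - 213/(-418) = 13*(-1/473) - 213*(-1/418) = -13/473 + 213/418 = 8665/17974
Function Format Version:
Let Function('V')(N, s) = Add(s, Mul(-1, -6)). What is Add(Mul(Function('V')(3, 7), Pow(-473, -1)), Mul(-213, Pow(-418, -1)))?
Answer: Rational(8665, 17974) ≈ 0.48209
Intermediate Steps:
Function('V')(N, s) = Add(6, s) (Function('V')(N, s) = Add(s, 6) = Add(6, s))
Add(Mul(Function('V')(3, 7), Pow(-473, -1)), Mul(-213, Pow(-418, -1))) = Add(Mul(Add(6, 7), Pow(-473, -1)), Mul(-213, Pow(-418, -1))) = Add(Mul(13, Rational(-1, 473)), Mul(-213, Rational(-1, 418))) = Add(Rational(-13, 473), Rational(213, 418)) = Rational(8665, 17974)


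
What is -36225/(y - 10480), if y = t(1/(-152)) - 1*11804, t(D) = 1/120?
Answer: 4347000/2674079 ≈ 1.6256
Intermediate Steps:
t(D) = 1/120
y = -1416479/120 (y = 1/120 - 1*11804 = 1/120 - 11804 = -1416479/120 ≈ -11804.)
-36225/(y - 10480) = -36225/(-1416479/120 - 10480) = -36225/(-2674079/120) = -36225*(-120/2674079) = 4347000/2674079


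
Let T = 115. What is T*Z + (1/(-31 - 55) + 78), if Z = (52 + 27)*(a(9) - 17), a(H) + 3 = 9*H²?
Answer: 553955497/86 ≈ 6.4413e+6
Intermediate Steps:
a(H) = -3 + 9*H²
Z = 56011 (Z = (52 + 27)*((-3 + 9*9²) - 17) = 79*((-3 + 9*81) - 17) = 79*((-3 + 729) - 17) = 79*(726 - 17) = 79*709 = 56011)
T*Z + (1/(-31 - 55) + 78) = 115*56011 + (1/(-31 - 55) + 78) = 6441265 + (1/(-86) + 78) = 6441265 + (-1/86 + 78) = 6441265 + 6707/86 = 553955497/86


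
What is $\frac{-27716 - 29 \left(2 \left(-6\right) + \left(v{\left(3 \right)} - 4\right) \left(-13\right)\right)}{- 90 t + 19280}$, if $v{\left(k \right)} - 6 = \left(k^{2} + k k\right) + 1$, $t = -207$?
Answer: $- \frac{19451}{37910} \approx -0.51308$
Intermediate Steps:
$v{\left(k \right)} = 7 + 2 k^{2}$ ($v{\left(k \right)} = 6 + \left(\left(k^{2} + k k\right) + 1\right) = 6 + \left(\left(k^{2} + k^{2}\right) + 1\right) = 6 + \left(2 k^{2} + 1\right) = 6 + \left(1 + 2 k^{2}\right) = 7 + 2 k^{2}$)
$\frac{-27716 - 29 \left(2 \left(-6\right) + \left(v{\left(3 \right)} - 4\right) \left(-13\right)\right)}{- 90 t + 19280} = \frac{-27716 - 29 \left(2 \left(-6\right) + \left(\left(7 + 2 \cdot 3^{2}\right) - 4\right) \left(-13\right)\right)}{\left(-90\right) \left(-207\right) + 19280} = \frac{-27716 - 29 \left(-12 + \left(\left(7 + 2 \cdot 9\right) - 4\right) \left(-13\right)\right)}{18630 + 19280} = \frac{-27716 - 29 \left(-12 + \left(\left(7 + 18\right) - 4\right) \left(-13\right)\right)}{37910} = \left(-27716 - 29 \left(-12 + \left(25 - 4\right) \left(-13\right)\right)\right) \frac{1}{37910} = \left(-27716 - 29 \left(-12 + 21 \left(-13\right)\right)\right) \frac{1}{37910} = \left(-27716 - 29 \left(-12 - 273\right)\right) \frac{1}{37910} = \left(-27716 - -8265\right) \frac{1}{37910} = \left(-27716 + 8265\right) \frac{1}{37910} = \left(-19451\right) \frac{1}{37910} = - \frac{19451}{37910}$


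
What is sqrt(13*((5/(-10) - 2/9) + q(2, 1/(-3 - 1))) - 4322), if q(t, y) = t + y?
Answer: I*sqrt(155111)/6 ≈ 65.64*I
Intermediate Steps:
sqrt(13*((5/(-10) - 2/9) + q(2, 1/(-3 - 1))) - 4322) = sqrt(13*((5/(-10) - 2/9) + (2 + 1/(-3 - 1))) - 4322) = sqrt(13*((5*(-1/10) - 2*1/9) + (2 + 1/(-4))) - 4322) = sqrt(13*((-1/2 - 2/9) + (2 - 1/4)) - 4322) = sqrt(13*(-13/18 + 7/4) - 4322) = sqrt(13*(37/36) - 4322) = sqrt(481/36 - 4322) = sqrt(-155111/36) = I*sqrt(155111)/6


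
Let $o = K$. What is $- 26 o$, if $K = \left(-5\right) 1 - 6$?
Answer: $286$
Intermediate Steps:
$K = -11$ ($K = -5 - 6 = -11$)
$o = -11$
$- 26 o = \left(-26\right) \left(-11\right) = 286$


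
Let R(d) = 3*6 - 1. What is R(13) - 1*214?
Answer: -197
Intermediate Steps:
R(d) = 17 (R(d) = 18 - 1 = 17)
R(13) - 1*214 = 17 - 1*214 = 17 - 214 = -197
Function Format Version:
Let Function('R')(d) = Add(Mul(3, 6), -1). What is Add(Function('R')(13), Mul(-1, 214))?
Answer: -197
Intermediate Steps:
Function('R')(d) = 17 (Function('R')(d) = Add(18, -1) = 17)
Add(Function('R')(13), Mul(-1, 214)) = Add(17, Mul(-1, 214)) = Add(17, -214) = -197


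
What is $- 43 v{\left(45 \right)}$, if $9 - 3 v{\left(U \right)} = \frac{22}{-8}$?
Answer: $- \frac{2021}{12} \approx -168.42$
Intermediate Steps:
$v{\left(U \right)} = \frac{47}{12}$ ($v{\left(U \right)} = 3 - \frac{22 \frac{1}{-8}}{3} = 3 - \frac{22 \left(- \frac{1}{8}\right)}{3} = 3 - - \frac{11}{12} = 3 + \frac{11}{12} = \frac{47}{12}$)
$- 43 v{\left(45 \right)} = \left(-43\right) \frac{47}{12} = - \frac{2021}{12}$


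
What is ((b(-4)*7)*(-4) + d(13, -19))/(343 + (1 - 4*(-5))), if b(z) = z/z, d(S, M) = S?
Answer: -15/364 ≈ -0.041209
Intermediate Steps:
b(z) = 1
((b(-4)*7)*(-4) + d(13, -19))/(343 + (1 - 4*(-5))) = ((1*7)*(-4) + 13)/(343 + (1 - 4*(-5))) = (7*(-4) + 13)/(343 + (1 + 20)) = (-28 + 13)/(343 + 21) = -15/364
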